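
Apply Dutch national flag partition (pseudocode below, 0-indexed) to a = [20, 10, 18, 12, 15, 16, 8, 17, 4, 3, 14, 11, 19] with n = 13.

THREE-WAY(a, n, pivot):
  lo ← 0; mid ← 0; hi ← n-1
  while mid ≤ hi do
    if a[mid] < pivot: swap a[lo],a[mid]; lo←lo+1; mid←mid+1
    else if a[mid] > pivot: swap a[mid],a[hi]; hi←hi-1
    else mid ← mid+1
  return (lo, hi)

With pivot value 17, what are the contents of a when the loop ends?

lo=0 mid=0 hi=12
20>17: swap(0,12), hi=11 ⇒ [19, 10, 18, 12, 15, 16, 8, 17, 4, 3, 14, 11, 20]
19>17: swap(0,11), hi=10 ⇒ [11, 10, 18, 12, 15, 16, 8, 17, 4, 3, 14, 19, 20]
11<17: swap(0,0), lo=1 mid=1 ⇒ [11, 10, 18, 12, 15, 16, 8, 17, 4, 3, 14, 19, 20]
10<17: swap(1,1), lo=2 mid=2 ⇒ [11, 10, 18, 12, 15, 16, 8, 17, 4, 3, 14, 19, 20]
18>17: swap(2,10), hi=9 ⇒ [11, 10, 14, 12, 15, 16, 8, 17, 4, 3, 18, 19, 20]
14<17: swap(2,2), lo=3 mid=3 ⇒ [11, 10, 14, 12, 15, 16, 8, 17, 4, 3, 18, 19, 20]
12<17: swap(3,3), lo=4 mid=4 ⇒ [11, 10, 14, 12, 15, 16, 8, 17, 4, 3, 18, 19, 20]
15<17: swap(4,4), lo=5 mid=5 ⇒ [11, 10, 14, 12, 15, 16, 8, 17, 4, 3, 18, 19, 20]
16<17: swap(5,5), lo=6 mid=6 ⇒ [11, 10, 14, 12, 15, 16, 8, 17, 4, 3, 18, 19, 20]
8<17: swap(6,6), lo=7 mid=7 ⇒ [11, 10, 14, 12, 15, 16, 8, 17, 4, 3, 18, 19, 20]
17=17: mid=8
4<17: swap(7,8), lo=8 mid=9 ⇒ [11, 10, 14, 12, 15, 16, 8, 4, 17, 3, 18, 19, 20]
3<17: swap(8,9), lo=9 mid=10 ⇒ [11, 10, 14, 12, 15, 16, 8, 4, 3, 17, 18, 19, 20]
done. lo=9 hi=9; a=[11, 10, 14, 12, 15, 16, 8, 4, 3, 17, 18, 19, 20]

[11, 10, 14, 12, 15, 16, 8, 4, 3, 17, 18, 19, 20]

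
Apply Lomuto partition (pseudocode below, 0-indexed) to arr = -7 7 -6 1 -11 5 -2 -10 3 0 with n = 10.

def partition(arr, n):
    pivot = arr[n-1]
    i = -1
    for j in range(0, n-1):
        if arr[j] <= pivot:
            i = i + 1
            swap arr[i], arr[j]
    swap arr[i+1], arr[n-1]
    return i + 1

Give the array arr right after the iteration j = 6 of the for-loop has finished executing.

-7 -6 -11 -2 7 5 1 -10 3 0

pivot = arr[9] = 0; i = -1
j=0: arr[0]=-7 ≤ 0 → i=0, swap arr[0],arr[0] (no change) → -7 7 -6 1 -11 5 -2 -10 3 0
j=1: arr[1]=7 > 0 → no swap
j=2: arr[2]=-6 ≤ 0 → i=1, swap arr[1],arr[2] → -7 -6 7 1 -11 5 -2 -10 3 0
j=3: arr[3]=1 > 0 → no swap
j=4: arr[4]=-11 ≤ 0 → i=2, swap arr[2],arr[4] → -7 -6 -11 1 7 5 -2 -10 3 0
j=5: arr[5]=5 > 0 → no swap
j=6: arr[6]=-2 ≤ 0 → i=3, swap arr[3],arr[6] → -7 -6 -11 -2 7 5 1 -10 3 0
(after j=6) arr = -7 -6 -11 -2 7 5 1 -10 3 0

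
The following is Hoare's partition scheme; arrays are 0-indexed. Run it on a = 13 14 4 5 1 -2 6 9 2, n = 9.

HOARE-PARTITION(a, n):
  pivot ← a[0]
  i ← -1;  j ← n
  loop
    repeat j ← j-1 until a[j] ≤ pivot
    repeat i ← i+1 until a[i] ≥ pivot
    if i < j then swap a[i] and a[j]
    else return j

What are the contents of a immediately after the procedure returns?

2 9 4 5 1 -2 6 14 13

pivot = a[0] = 13; i = -1, j = 9
j→8 (a[8]=2≤13), i→0 (a[0]=13≥13); i<j, swap → 2 14 4 5 1 -2 6 9 13
j→7 (a[7]=9≤13), i→1 (a[1]=14≥13); i<j, swap → 2 9 4 5 1 -2 6 14 13
j→6, i→7; i≥j, return j=6. a = 2 9 4 5 1 -2 6 14 13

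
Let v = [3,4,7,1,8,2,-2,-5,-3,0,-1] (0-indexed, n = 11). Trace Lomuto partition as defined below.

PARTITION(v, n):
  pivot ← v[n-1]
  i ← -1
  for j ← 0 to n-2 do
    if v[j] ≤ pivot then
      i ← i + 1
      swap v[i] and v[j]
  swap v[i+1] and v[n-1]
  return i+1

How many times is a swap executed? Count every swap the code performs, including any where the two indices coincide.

4

pivot = v[10] = -1; i = -1
j=0: v[0]=3 > -1 → no swap
j=1: v[1]=4 > -1 → no swap
j=2: v[2]=7 > -1 → no swap
j=3: v[3]=1 > -1 → no swap
j=4: v[4]=8 > -1 → no swap
j=5: v[5]=2 > -1 → no swap
j=6: v[6]=-2 ≤ -1 → i=0, swap v[0],v[6] → [-2,4,7,1,8,2,3,-5,-3,0,-1]
j=7: v[7]=-5 ≤ -1 → i=1, swap v[1],v[7] → [-2,-5,7,1,8,2,3,4,-3,0,-1]
j=8: v[8]=-3 ≤ -1 → i=2, swap v[2],v[8] → [-2,-5,-3,1,8,2,3,4,7,0,-1]
j=9: v[9]=0 > -1 → no swap
final swap v[3],v[10] → [-2,-5,-3,-1,8,2,3,4,7,0,1]; return 3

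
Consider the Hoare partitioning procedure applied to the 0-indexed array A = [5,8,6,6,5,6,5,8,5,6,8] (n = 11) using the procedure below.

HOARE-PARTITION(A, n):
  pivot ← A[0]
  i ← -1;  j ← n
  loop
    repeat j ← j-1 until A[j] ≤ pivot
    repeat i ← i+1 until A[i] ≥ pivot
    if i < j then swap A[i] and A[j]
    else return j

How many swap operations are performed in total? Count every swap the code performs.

3

pivot = A[0] = 5; i = -1, j = 11
j→8 (A[8]=5≤5), i→0 (A[0]=5≥5); i<j, swap → [5,8,6,6,5,6,5,8,5,6,8]
j→6 (A[6]=5≤5), i→1 (A[1]=8≥5); i<j, swap → [5,5,6,6,5,6,8,8,5,6,8]
j→4 (A[4]=5≤5), i→2 (A[2]=6≥5); i<j, swap → [5,5,5,6,6,6,8,8,5,6,8]
j→2, i→3; i≥j, return j=2. A = [5,5,5,6,6,6,8,8,5,6,8]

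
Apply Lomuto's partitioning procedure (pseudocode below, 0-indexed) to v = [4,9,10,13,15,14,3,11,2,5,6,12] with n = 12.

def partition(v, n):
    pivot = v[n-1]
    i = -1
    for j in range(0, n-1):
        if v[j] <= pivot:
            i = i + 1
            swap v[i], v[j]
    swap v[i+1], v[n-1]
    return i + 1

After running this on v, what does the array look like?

pivot=12, i=-1
j=0: 4≤12, i=0, swap(0,0) ⇒ [4,9,10,13,15,14,3,11,2,5,6,12]
j=1: 9≤12, i=1, swap(1,1) ⇒ [4,9,10,13,15,14,3,11,2,5,6,12]
j=2: 10≤12, i=2, swap(2,2) ⇒ [4,9,10,13,15,14,3,11,2,5,6,12]
j=3: 13>12, skip
j=4: 15>12, skip
j=5: 14>12, skip
j=6: 3≤12, i=3, swap(3,6) ⇒ [4,9,10,3,15,14,13,11,2,5,6,12]
j=7: 11≤12, i=4, swap(4,7) ⇒ [4,9,10,3,11,14,13,15,2,5,6,12]
j=8: 2≤12, i=5, swap(5,8) ⇒ [4,9,10,3,11,2,13,15,14,5,6,12]
j=9: 5≤12, i=6, swap(6,9) ⇒ [4,9,10,3,11,2,5,15,14,13,6,12]
j=10: 6≤12, i=7, swap(7,10) ⇒ [4,9,10,3,11,2,5,6,14,13,15,12]
swap(8,11) ⇒ [4,9,10,3,11,2,5,6,12,13,15,14]; return 8

[4,9,10,3,11,2,5,6,12,13,15,14]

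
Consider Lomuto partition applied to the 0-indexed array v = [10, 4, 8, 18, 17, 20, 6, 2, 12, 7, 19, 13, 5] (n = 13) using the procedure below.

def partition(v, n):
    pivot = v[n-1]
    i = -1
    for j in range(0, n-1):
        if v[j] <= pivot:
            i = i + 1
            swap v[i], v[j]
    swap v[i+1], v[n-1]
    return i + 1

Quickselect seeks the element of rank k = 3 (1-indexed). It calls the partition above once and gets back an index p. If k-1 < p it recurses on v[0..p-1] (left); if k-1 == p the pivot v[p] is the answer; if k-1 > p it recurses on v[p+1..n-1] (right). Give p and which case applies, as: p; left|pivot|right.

2; pivot

pivot=5, i=-1
j=0: 10>5, skip
j=1: 4≤5, i=0, swap(0,1) ⇒ [4, 10, 8, 18, 17, 20, 6, 2, 12, 7, 19, 13, 5]
j=2: 8>5, skip
j=3: 18>5, skip
j=4: 17>5, skip
j=5: 20>5, skip
j=6: 6>5, skip
j=7: 2≤5, i=1, swap(1,7) ⇒ [4, 2, 8, 18, 17, 20, 6, 10, 12, 7, 19, 13, 5]
j=8: 12>5, skip
j=9: 7>5, skip
j=10: 19>5, skip
j=11: 13>5, skip
swap(2,12) ⇒ [4, 2, 5, 18, 17, 20, 6, 10, 12, 7, 19, 13, 8]; return 2
p = 2; k-1 = 2 == 2 ⇒ pivot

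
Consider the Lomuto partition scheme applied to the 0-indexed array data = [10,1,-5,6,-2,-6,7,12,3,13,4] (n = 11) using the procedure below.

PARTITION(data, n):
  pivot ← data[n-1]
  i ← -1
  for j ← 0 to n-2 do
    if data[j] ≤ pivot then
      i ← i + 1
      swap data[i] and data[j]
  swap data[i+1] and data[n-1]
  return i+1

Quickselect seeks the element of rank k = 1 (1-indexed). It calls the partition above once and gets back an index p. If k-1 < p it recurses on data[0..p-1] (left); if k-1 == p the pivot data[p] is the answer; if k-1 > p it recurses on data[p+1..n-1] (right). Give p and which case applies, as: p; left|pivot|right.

5; left

pivot = data[10] = 4; i = -1
j=0: data[0]=10 > 4 → no swap
j=1: data[1]=1 ≤ 4 → i=0, swap data[0],data[1] → [1,10,-5,6,-2,-6,7,12,3,13,4]
j=2: data[2]=-5 ≤ 4 → i=1, swap data[1],data[2] → [1,-5,10,6,-2,-6,7,12,3,13,4]
j=3: data[3]=6 > 4 → no swap
j=4: data[4]=-2 ≤ 4 → i=2, swap data[2],data[4] → [1,-5,-2,6,10,-6,7,12,3,13,4]
j=5: data[5]=-6 ≤ 4 → i=3, swap data[3],data[5] → [1,-5,-2,-6,10,6,7,12,3,13,4]
j=6: data[6]=7 > 4 → no swap
j=7: data[7]=12 > 4 → no swap
j=8: data[8]=3 ≤ 4 → i=4, swap data[4],data[8] → [1,-5,-2,-6,3,6,7,12,10,13,4]
j=9: data[9]=13 > 4 → no swap
final swap data[5],data[10] → [1,-5,-2,-6,3,4,7,12,10,13,6]; return 5
p = 5; k-1 = 0 < 5 ⇒ left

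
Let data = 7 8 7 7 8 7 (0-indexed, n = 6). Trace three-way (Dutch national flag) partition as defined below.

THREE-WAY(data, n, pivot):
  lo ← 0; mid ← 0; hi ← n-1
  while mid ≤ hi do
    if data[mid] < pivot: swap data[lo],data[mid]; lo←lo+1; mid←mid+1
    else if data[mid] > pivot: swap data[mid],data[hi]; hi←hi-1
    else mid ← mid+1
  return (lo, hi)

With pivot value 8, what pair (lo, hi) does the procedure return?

lo=0 mid=0 hi=5
7<8: swap(0,0), lo=1 mid=1 ⇒ 7 8 7 7 8 7
8=8: mid=2
7<8: swap(1,2), lo=2 mid=3 ⇒ 7 7 8 7 8 7
7<8: swap(2,3), lo=3 mid=4 ⇒ 7 7 7 8 8 7
8=8: mid=5
7<8: swap(3,5), lo=4 mid=6 ⇒ 7 7 7 7 8 8
done. lo=4 hi=5; data=7 7 7 7 8 8

(4, 5)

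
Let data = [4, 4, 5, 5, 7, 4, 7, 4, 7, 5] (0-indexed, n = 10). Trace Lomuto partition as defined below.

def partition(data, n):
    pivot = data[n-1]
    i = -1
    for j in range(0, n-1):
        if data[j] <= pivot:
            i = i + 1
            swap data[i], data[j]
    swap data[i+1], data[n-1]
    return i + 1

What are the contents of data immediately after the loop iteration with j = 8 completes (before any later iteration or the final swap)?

[4, 4, 5, 5, 4, 4, 7, 7, 7, 5]

pivot=5, i=-1
j=0: 4≤5, i=0, swap(0,0) ⇒ [4, 4, 5, 5, 7, 4, 7, 4, 7, 5]
j=1: 4≤5, i=1, swap(1,1) ⇒ [4, 4, 5, 5, 7, 4, 7, 4, 7, 5]
j=2: 5≤5, i=2, swap(2,2) ⇒ [4, 4, 5, 5, 7, 4, 7, 4, 7, 5]
j=3: 5≤5, i=3, swap(3,3) ⇒ [4, 4, 5, 5, 7, 4, 7, 4, 7, 5]
j=4: 7>5, skip
j=5: 4≤5, i=4, swap(4,5) ⇒ [4, 4, 5, 5, 4, 7, 7, 4, 7, 5]
j=6: 7>5, skip
j=7: 4≤5, i=5, swap(5,7) ⇒ [4, 4, 5, 5, 4, 4, 7, 7, 7, 5]
j=8: 7>5, skip
(after j=8) data = [4, 4, 5, 5, 4, 4, 7, 7, 7, 5]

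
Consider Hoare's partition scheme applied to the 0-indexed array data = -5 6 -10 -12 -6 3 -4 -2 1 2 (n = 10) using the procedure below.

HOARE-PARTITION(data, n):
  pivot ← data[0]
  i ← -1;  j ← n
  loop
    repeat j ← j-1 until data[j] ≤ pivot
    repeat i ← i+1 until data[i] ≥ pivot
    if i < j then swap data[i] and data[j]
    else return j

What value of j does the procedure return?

2

pivot = data[0] = -5; i = -1, j = 10
j→4 (data[4]=-6≤-5), i→0 (data[0]=-5≥-5); i<j, swap → -6 6 -10 -12 -5 3 -4 -2 1 2
j→3 (data[3]=-12≤-5), i→1 (data[1]=6≥-5); i<j, swap → -6 -12 -10 6 -5 3 -4 -2 1 2
j→2, i→3; i≥j, return j=2. data = -6 -12 -10 6 -5 3 -4 -2 1 2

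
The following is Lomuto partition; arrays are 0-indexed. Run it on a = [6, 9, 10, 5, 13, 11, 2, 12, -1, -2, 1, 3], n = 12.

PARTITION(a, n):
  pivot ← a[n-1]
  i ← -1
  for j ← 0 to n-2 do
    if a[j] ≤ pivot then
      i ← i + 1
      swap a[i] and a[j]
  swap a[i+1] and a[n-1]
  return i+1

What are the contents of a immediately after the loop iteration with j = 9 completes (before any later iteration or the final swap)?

pivot=3, i=-1
j=0: 6>3, skip
j=1: 9>3, skip
j=2: 10>3, skip
j=3: 5>3, skip
j=4: 13>3, skip
j=5: 11>3, skip
j=6: 2≤3, i=0, swap(0,6) ⇒ [2, 9, 10, 5, 13, 11, 6, 12, -1, -2, 1, 3]
j=7: 12>3, skip
j=8: -1≤3, i=1, swap(1,8) ⇒ [2, -1, 10, 5, 13, 11, 6, 12, 9, -2, 1, 3]
j=9: -2≤3, i=2, swap(2,9) ⇒ [2, -1, -2, 5, 13, 11, 6, 12, 9, 10, 1, 3]
(after j=9) a = [2, -1, -2, 5, 13, 11, 6, 12, 9, 10, 1, 3]

[2, -1, -2, 5, 13, 11, 6, 12, 9, 10, 1, 3]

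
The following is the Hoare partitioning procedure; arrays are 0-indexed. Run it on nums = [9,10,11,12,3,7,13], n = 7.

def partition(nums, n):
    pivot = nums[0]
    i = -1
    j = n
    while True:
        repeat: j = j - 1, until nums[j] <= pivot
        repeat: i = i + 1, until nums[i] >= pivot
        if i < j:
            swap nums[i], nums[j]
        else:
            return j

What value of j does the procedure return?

1

pivot = nums[0] = 9; i = -1, j = 7
j→5 (nums[5]=7≤9), i→0 (nums[0]=9≥9); i<j, swap → [7,10,11,12,3,9,13]
j→4 (nums[4]=3≤9), i→1 (nums[1]=10≥9); i<j, swap → [7,3,11,12,10,9,13]
j→1, i→2; i≥j, return j=1. nums = [7,3,11,12,10,9,13]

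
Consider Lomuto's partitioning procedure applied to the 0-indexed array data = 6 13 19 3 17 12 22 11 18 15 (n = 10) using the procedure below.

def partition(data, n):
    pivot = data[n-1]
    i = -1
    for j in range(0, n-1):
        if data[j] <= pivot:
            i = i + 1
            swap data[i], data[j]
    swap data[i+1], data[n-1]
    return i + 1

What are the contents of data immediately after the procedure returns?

pivot=15, i=-1
j=0: 6≤15, i=0, swap(0,0) ⇒ 6 13 19 3 17 12 22 11 18 15
j=1: 13≤15, i=1, swap(1,1) ⇒ 6 13 19 3 17 12 22 11 18 15
j=2: 19>15, skip
j=3: 3≤15, i=2, swap(2,3) ⇒ 6 13 3 19 17 12 22 11 18 15
j=4: 17>15, skip
j=5: 12≤15, i=3, swap(3,5) ⇒ 6 13 3 12 17 19 22 11 18 15
j=6: 22>15, skip
j=7: 11≤15, i=4, swap(4,7) ⇒ 6 13 3 12 11 19 22 17 18 15
j=8: 18>15, skip
swap(5,9) ⇒ 6 13 3 12 11 15 22 17 18 19; return 5

6 13 3 12 11 15 22 17 18 19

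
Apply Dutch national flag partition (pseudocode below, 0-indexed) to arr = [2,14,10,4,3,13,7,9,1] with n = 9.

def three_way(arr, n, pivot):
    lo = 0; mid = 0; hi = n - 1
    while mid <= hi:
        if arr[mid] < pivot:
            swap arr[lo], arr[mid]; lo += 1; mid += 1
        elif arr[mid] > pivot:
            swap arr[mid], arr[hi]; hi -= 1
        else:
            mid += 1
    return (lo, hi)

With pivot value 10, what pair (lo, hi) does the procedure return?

pivot = 10; lo=0, mid=0, hi=8
arr[mid]=2<10: swap arr[0],arr[0]; lo=1,mid=1 → [2,14,10,4,3,13,7,9,1]
arr[mid]=14>10: swap arr[1],arr[8]; hi=7 → [2,1,10,4,3,13,7,9,14]
arr[mid]=1<10: swap arr[1],arr[1]; lo=2,mid=2 → [2,1,10,4,3,13,7,9,14]
arr[mid]=10=10: mid=3
arr[mid]=4<10: swap arr[2],arr[3]; lo=3,mid=4 → [2,1,4,10,3,13,7,9,14]
arr[mid]=3<10: swap arr[3],arr[4]; lo=4,mid=5 → [2,1,4,3,10,13,7,9,14]
arr[mid]=13>10: swap arr[5],arr[7]; hi=6 → [2,1,4,3,10,9,7,13,14]
arr[mid]=9<10: swap arr[4],arr[5]; lo=5,mid=6 → [2,1,4,3,9,10,7,13,14]
arr[mid]=7<10: swap arr[5],arr[6]; lo=6,mid=7 → [2,1,4,3,9,7,10,13,14]
end: lo=6, hi=6; arr = [2,1,4,3,9,7,10,13,14]

(6, 6)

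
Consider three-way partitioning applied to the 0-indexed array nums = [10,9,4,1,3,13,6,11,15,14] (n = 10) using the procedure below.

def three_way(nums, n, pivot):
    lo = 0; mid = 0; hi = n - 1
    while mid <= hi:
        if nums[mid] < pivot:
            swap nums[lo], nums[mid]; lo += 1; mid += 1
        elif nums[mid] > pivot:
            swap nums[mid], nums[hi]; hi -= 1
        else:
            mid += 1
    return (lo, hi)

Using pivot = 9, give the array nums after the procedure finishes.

[6,4,1,3,9,13,11,15,14,10]

lo=0 mid=0 hi=9
10>9: swap(0,9), hi=8 ⇒ [14,9,4,1,3,13,6,11,15,10]
14>9: swap(0,8), hi=7 ⇒ [15,9,4,1,3,13,6,11,14,10]
15>9: swap(0,7), hi=6 ⇒ [11,9,4,1,3,13,6,15,14,10]
11>9: swap(0,6), hi=5 ⇒ [6,9,4,1,3,13,11,15,14,10]
6<9: swap(0,0), lo=1 mid=1 ⇒ [6,9,4,1,3,13,11,15,14,10]
9=9: mid=2
4<9: swap(1,2), lo=2 mid=3 ⇒ [6,4,9,1,3,13,11,15,14,10]
1<9: swap(2,3), lo=3 mid=4 ⇒ [6,4,1,9,3,13,11,15,14,10]
3<9: swap(3,4), lo=4 mid=5 ⇒ [6,4,1,3,9,13,11,15,14,10]
13>9: swap(5,5), hi=4 ⇒ [6,4,1,3,9,13,11,15,14,10]
done. lo=4 hi=4; nums=[6,4,1,3,9,13,11,15,14,10]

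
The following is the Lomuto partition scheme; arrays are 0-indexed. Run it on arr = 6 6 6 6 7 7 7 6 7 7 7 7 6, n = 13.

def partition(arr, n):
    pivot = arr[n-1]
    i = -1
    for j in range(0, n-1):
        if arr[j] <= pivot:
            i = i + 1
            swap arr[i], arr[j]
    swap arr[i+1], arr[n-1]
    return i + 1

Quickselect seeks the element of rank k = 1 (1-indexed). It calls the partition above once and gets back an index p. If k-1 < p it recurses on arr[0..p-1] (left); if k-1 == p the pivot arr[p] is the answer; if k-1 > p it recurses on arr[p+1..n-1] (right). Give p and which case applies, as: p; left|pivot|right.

5; left

pivot = arr[12] = 6; i = -1
j=0: arr[0]=6 ≤ 6 → i=0, swap arr[0],arr[0] (no change) → 6 6 6 6 7 7 7 6 7 7 7 7 6
j=1: arr[1]=6 ≤ 6 → i=1, swap arr[1],arr[1] (no change) → 6 6 6 6 7 7 7 6 7 7 7 7 6
j=2: arr[2]=6 ≤ 6 → i=2, swap arr[2],arr[2] (no change) → 6 6 6 6 7 7 7 6 7 7 7 7 6
j=3: arr[3]=6 ≤ 6 → i=3, swap arr[3],arr[3] (no change) → 6 6 6 6 7 7 7 6 7 7 7 7 6
j=4: arr[4]=7 > 6 → no swap
j=5: arr[5]=7 > 6 → no swap
j=6: arr[6]=7 > 6 → no swap
j=7: arr[7]=6 ≤ 6 → i=4, swap arr[4],arr[7] → 6 6 6 6 6 7 7 7 7 7 7 7 6
j=8: arr[8]=7 > 6 → no swap
j=9: arr[9]=7 > 6 → no swap
j=10: arr[10]=7 > 6 → no swap
j=11: arr[11]=7 > 6 → no swap
final swap arr[5],arr[12] → 6 6 6 6 6 6 7 7 7 7 7 7 7; return 5
p = 5; k-1 = 0 < 5 ⇒ left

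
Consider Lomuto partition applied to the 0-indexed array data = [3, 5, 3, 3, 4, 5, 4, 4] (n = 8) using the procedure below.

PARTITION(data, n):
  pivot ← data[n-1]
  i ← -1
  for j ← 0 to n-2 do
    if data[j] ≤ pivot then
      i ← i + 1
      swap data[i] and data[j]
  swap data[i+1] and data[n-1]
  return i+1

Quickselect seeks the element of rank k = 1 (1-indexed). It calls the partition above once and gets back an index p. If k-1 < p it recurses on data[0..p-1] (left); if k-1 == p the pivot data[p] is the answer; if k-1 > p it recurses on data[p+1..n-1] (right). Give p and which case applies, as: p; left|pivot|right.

5; left

pivot = data[7] = 4; i = -1
j=0: data[0]=3 ≤ 4 → i=0, swap data[0],data[0] (no change) → [3, 5, 3, 3, 4, 5, 4, 4]
j=1: data[1]=5 > 4 → no swap
j=2: data[2]=3 ≤ 4 → i=1, swap data[1],data[2] → [3, 3, 5, 3, 4, 5, 4, 4]
j=3: data[3]=3 ≤ 4 → i=2, swap data[2],data[3] → [3, 3, 3, 5, 4, 5, 4, 4]
j=4: data[4]=4 ≤ 4 → i=3, swap data[3],data[4] → [3, 3, 3, 4, 5, 5, 4, 4]
j=5: data[5]=5 > 4 → no swap
j=6: data[6]=4 ≤ 4 → i=4, swap data[4],data[6] → [3, 3, 3, 4, 4, 5, 5, 4]
final swap data[5],data[7] → [3, 3, 3, 4, 4, 4, 5, 5]; return 5
p = 5; k-1 = 0 < 5 ⇒ left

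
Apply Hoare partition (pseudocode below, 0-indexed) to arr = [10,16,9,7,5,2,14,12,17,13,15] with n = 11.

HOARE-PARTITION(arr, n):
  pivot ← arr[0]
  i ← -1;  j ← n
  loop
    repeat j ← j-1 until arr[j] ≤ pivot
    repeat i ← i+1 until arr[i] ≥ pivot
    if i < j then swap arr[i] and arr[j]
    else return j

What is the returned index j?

3

pivot=10
j stops at 5 (2), i stops at 0 (10); swap ⇒ [2,16,9,7,5,10,14,12,17,13,15]
j stops at 4 (5), i stops at 1 (16); swap ⇒ [2,5,9,7,16,10,14,12,17,13,15]
j stops at 3, i stops at 4; i≥j ⇒ return 3. arr=[2,5,9,7,16,10,14,12,17,13,15]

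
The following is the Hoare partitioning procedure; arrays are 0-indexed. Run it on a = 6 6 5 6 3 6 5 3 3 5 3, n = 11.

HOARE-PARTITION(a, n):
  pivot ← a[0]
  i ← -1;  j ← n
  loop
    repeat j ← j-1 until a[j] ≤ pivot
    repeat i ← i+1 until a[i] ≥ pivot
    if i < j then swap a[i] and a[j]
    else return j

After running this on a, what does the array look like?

pivot=6
j stops at 10 (3), i stops at 0 (6); swap ⇒ 3 6 5 6 3 6 5 3 3 5 6
j stops at 9 (5), i stops at 1 (6); swap ⇒ 3 5 5 6 3 6 5 3 3 6 6
j stops at 8 (3), i stops at 3 (6); swap ⇒ 3 5 5 3 3 6 5 3 6 6 6
j stops at 7 (3), i stops at 5 (6); swap ⇒ 3 5 5 3 3 3 5 6 6 6 6
j stops at 6, i stops at 7; i≥j ⇒ return 6. a=3 5 5 3 3 3 5 6 6 6 6

3 5 5 3 3 3 5 6 6 6 6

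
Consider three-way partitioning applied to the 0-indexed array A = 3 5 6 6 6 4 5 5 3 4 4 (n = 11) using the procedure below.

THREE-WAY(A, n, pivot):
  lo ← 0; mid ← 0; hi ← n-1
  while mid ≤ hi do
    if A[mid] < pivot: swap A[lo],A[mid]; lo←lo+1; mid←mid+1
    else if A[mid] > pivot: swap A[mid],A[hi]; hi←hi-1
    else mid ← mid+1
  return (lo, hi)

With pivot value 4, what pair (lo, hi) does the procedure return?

(2, 4)

pivot = 4; lo=0, mid=0, hi=10
A[mid]=3<4: swap A[0],A[0]; lo=1,mid=1 → 3 5 6 6 6 4 5 5 3 4 4
A[mid]=5>4: swap A[1],A[10]; hi=9 → 3 4 6 6 6 4 5 5 3 4 5
A[mid]=4=4: mid=2
A[mid]=6>4: swap A[2],A[9]; hi=8 → 3 4 4 6 6 4 5 5 3 6 5
A[mid]=4=4: mid=3
A[mid]=6>4: swap A[3],A[8]; hi=7 → 3 4 4 3 6 4 5 5 6 6 5
A[mid]=3<4: swap A[1],A[3]; lo=2,mid=4 → 3 3 4 4 6 4 5 5 6 6 5
A[mid]=6>4: swap A[4],A[7]; hi=6 → 3 3 4 4 5 4 5 6 6 6 5
A[mid]=5>4: swap A[4],A[6]; hi=5 → 3 3 4 4 5 4 5 6 6 6 5
A[mid]=5>4: swap A[4],A[5]; hi=4 → 3 3 4 4 4 5 5 6 6 6 5
A[mid]=4=4: mid=5
end: lo=2, hi=4; A = 3 3 4 4 4 5 5 6 6 6 5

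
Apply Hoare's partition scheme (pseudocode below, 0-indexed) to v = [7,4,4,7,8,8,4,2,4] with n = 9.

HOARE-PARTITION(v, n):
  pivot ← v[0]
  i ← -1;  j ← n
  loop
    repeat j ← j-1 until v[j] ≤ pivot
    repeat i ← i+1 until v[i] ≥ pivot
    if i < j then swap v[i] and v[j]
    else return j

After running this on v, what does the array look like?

pivot = v[0] = 7; i = -1, j = 9
j→8 (v[8]=4≤7), i→0 (v[0]=7≥7); i<j, swap → [4,4,4,7,8,8,4,2,7]
j→7 (v[7]=2≤7), i→3 (v[3]=7≥7); i<j, swap → [4,4,4,2,8,8,4,7,7]
j→6 (v[6]=4≤7), i→4 (v[4]=8≥7); i<j, swap → [4,4,4,2,4,8,8,7,7]
j→4, i→5; i≥j, return j=4. v = [4,4,4,2,4,8,8,7,7]

[4,4,4,2,4,8,8,7,7]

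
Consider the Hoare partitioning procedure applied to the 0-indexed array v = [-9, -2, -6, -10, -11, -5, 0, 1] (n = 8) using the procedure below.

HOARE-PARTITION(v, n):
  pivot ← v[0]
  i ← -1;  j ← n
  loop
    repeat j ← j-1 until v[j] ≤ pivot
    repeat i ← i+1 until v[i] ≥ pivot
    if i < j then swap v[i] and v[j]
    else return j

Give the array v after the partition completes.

[-11, -10, -6, -2, -9, -5, 0, 1]

pivot=-9
j stops at 4 (-11), i stops at 0 (-9); swap ⇒ [-11, -2, -6, -10, -9, -5, 0, 1]
j stops at 3 (-10), i stops at 1 (-2); swap ⇒ [-11, -10, -6, -2, -9, -5, 0, 1]
j stops at 1, i stops at 2; i≥j ⇒ return 1. v=[-11, -10, -6, -2, -9, -5, 0, 1]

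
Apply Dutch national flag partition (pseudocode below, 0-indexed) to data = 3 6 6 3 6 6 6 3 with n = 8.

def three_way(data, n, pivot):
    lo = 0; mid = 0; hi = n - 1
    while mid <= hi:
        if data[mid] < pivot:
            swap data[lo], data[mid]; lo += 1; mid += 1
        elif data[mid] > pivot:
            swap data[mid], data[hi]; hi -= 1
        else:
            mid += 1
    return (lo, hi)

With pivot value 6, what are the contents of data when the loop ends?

3 3 3 6 6 6 6 6

lo=0 mid=0 hi=7
3<6: swap(0,0), lo=1 mid=1 ⇒ 3 6 6 3 6 6 6 3
6=6: mid=2
6=6: mid=3
3<6: swap(1,3), lo=2 mid=4 ⇒ 3 3 6 6 6 6 6 3
6=6: mid=5
6=6: mid=6
6=6: mid=7
3<6: swap(2,7), lo=3 mid=8 ⇒ 3 3 3 6 6 6 6 6
done. lo=3 hi=7; data=3 3 3 6 6 6 6 6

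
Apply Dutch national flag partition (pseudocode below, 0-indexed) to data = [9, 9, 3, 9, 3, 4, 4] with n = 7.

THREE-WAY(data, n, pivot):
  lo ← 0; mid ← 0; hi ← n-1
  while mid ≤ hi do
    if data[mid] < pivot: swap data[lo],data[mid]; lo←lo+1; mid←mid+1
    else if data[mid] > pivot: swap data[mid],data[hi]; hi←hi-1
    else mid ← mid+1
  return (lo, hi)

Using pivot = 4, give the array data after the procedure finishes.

pivot = 4; lo=0, mid=0, hi=6
data[mid]=9>4: swap data[0],data[6]; hi=5 → [4, 9, 3, 9, 3, 4, 9]
data[mid]=4=4: mid=1
data[mid]=9>4: swap data[1],data[5]; hi=4 → [4, 4, 3, 9, 3, 9, 9]
data[mid]=4=4: mid=2
data[mid]=3<4: swap data[0],data[2]; lo=1,mid=3 → [3, 4, 4, 9, 3, 9, 9]
data[mid]=9>4: swap data[3],data[4]; hi=3 → [3, 4, 4, 3, 9, 9, 9]
data[mid]=3<4: swap data[1],data[3]; lo=2,mid=4 → [3, 3, 4, 4, 9, 9, 9]
end: lo=2, hi=3; data = [3, 3, 4, 4, 9, 9, 9]

[3, 3, 4, 4, 9, 9, 9]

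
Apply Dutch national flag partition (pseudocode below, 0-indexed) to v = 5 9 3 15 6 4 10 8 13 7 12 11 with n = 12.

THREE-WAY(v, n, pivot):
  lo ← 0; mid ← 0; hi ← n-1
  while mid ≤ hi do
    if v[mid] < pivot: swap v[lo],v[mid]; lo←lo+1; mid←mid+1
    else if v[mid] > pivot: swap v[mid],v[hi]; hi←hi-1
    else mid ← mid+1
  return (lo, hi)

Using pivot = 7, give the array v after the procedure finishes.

5 3 4 6 7 10 8 13 15 12 11 9

pivot = 7; lo=0, mid=0, hi=11
v[mid]=5<7: swap v[0],v[0]; lo=1,mid=1 → 5 9 3 15 6 4 10 8 13 7 12 11
v[mid]=9>7: swap v[1],v[11]; hi=10 → 5 11 3 15 6 4 10 8 13 7 12 9
v[mid]=11>7: swap v[1],v[10]; hi=9 → 5 12 3 15 6 4 10 8 13 7 11 9
v[mid]=12>7: swap v[1],v[9]; hi=8 → 5 7 3 15 6 4 10 8 13 12 11 9
v[mid]=7=7: mid=2
v[mid]=3<7: swap v[1],v[2]; lo=2,mid=3 → 5 3 7 15 6 4 10 8 13 12 11 9
v[mid]=15>7: swap v[3],v[8]; hi=7 → 5 3 7 13 6 4 10 8 15 12 11 9
v[mid]=13>7: swap v[3],v[7]; hi=6 → 5 3 7 8 6 4 10 13 15 12 11 9
v[mid]=8>7: swap v[3],v[6]; hi=5 → 5 3 7 10 6 4 8 13 15 12 11 9
v[mid]=10>7: swap v[3],v[5]; hi=4 → 5 3 7 4 6 10 8 13 15 12 11 9
v[mid]=4<7: swap v[2],v[3]; lo=3,mid=4 → 5 3 4 7 6 10 8 13 15 12 11 9
v[mid]=6<7: swap v[3],v[4]; lo=4,mid=5 → 5 3 4 6 7 10 8 13 15 12 11 9
end: lo=4, hi=4; v = 5 3 4 6 7 10 8 13 15 12 11 9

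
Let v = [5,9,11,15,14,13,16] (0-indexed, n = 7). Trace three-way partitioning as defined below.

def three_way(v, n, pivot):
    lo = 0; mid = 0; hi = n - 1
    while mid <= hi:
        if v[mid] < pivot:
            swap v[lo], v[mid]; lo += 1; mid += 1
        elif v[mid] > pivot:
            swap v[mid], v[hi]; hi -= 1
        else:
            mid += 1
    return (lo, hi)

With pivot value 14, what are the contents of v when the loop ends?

[5,9,11,13,14,16,15]

pivot = 14; lo=0, mid=0, hi=6
v[mid]=5<14: swap v[0],v[0]; lo=1,mid=1 → [5,9,11,15,14,13,16]
v[mid]=9<14: swap v[1],v[1]; lo=2,mid=2 → [5,9,11,15,14,13,16]
v[mid]=11<14: swap v[2],v[2]; lo=3,mid=3 → [5,9,11,15,14,13,16]
v[mid]=15>14: swap v[3],v[6]; hi=5 → [5,9,11,16,14,13,15]
v[mid]=16>14: swap v[3],v[5]; hi=4 → [5,9,11,13,14,16,15]
v[mid]=13<14: swap v[3],v[3]; lo=4,mid=4 → [5,9,11,13,14,16,15]
v[mid]=14=14: mid=5
end: lo=4, hi=4; v = [5,9,11,13,14,16,15]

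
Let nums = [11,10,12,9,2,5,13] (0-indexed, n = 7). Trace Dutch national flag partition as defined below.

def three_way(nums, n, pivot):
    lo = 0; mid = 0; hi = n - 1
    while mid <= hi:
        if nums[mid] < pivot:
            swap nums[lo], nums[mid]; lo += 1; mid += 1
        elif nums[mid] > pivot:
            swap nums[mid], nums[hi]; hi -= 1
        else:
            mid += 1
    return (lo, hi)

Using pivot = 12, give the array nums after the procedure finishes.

[11,10,9,2,5,12,13]

lo=0 mid=0 hi=6
11<12: swap(0,0), lo=1 mid=1 ⇒ [11,10,12,9,2,5,13]
10<12: swap(1,1), lo=2 mid=2 ⇒ [11,10,12,9,2,5,13]
12=12: mid=3
9<12: swap(2,3), lo=3 mid=4 ⇒ [11,10,9,12,2,5,13]
2<12: swap(3,4), lo=4 mid=5 ⇒ [11,10,9,2,12,5,13]
5<12: swap(4,5), lo=5 mid=6 ⇒ [11,10,9,2,5,12,13]
13>12: swap(6,6), hi=5 ⇒ [11,10,9,2,5,12,13]
done. lo=5 hi=5; nums=[11,10,9,2,5,12,13]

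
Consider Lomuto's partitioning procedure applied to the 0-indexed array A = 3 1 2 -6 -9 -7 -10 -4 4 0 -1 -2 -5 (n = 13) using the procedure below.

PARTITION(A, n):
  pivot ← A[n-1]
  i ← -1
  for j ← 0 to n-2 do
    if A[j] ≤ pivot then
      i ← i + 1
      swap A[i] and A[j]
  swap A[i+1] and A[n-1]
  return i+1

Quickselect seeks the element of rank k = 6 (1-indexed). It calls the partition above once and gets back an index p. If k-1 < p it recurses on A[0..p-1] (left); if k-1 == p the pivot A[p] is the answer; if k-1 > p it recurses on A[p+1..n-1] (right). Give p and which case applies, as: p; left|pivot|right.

4; right

pivot = A[12] = -5; i = -1
j=0: A[0]=3 > -5 → no swap
j=1: A[1]=1 > -5 → no swap
j=2: A[2]=2 > -5 → no swap
j=3: A[3]=-6 ≤ -5 → i=0, swap A[0],A[3] → -6 1 2 3 -9 -7 -10 -4 4 0 -1 -2 -5
j=4: A[4]=-9 ≤ -5 → i=1, swap A[1],A[4] → -6 -9 2 3 1 -7 -10 -4 4 0 -1 -2 -5
j=5: A[5]=-7 ≤ -5 → i=2, swap A[2],A[5] → -6 -9 -7 3 1 2 -10 -4 4 0 -1 -2 -5
j=6: A[6]=-10 ≤ -5 → i=3, swap A[3],A[6] → -6 -9 -7 -10 1 2 3 -4 4 0 -1 -2 -5
j=7: A[7]=-4 > -5 → no swap
j=8: A[8]=4 > -5 → no swap
j=9: A[9]=0 > -5 → no swap
j=10: A[10]=-1 > -5 → no swap
j=11: A[11]=-2 > -5 → no swap
final swap A[4],A[12] → -6 -9 -7 -10 -5 2 3 -4 4 0 -1 -2 1; return 4
p = 4; k-1 = 5 > 4 ⇒ right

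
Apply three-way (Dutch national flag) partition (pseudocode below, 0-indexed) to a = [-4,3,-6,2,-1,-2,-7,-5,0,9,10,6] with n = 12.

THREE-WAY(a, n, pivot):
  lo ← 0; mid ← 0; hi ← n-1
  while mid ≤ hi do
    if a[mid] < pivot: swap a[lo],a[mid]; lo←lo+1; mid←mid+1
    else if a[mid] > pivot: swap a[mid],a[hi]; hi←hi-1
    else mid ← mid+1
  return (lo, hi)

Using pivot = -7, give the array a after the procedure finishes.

[-7,-6,2,-1,-2,3,-5,0,9,10,6,-4]

pivot = -7; lo=0, mid=0, hi=11
a[mid]=-4>-7: swap a[0],a[11]; hi=10 → [6,3,-6,2,-1,-2,-7,-5,0,9,10,-4]
a[mid]=6>-7: swap a[0],a[10]; hi=9 → [10,3,-6,2,-1,-2,-7,-5,0,9,6,-4]
a[mid]=10>-7: swap a[0],a[9]; hi=8 → [9,3,-6,2,-1,-2,-7,-5,0,10,6,-4]
a[mid]=9>-7: swap a[0],a[8]; hi=7 → [0,3,-6,2,-1,-2,-7,-5,9,10,6,-4]
a[mid]=0>-7: swap a[0],a[7]; hi=6 → [-5,3,-6,2,-1,-2,-7,0,9,10,6,-4]
a[mid]=-5>-7: swap a[0],a[6]; hi=5 → [-7,3,-6,2,-1,-2,-5,0,9,10,6,-4]
a[mid]=-7=-7: mid=1
a[mid]=3>-7: swap a[1],a[5]; hi=4 → [-7,-2,-6,2,-1,3,-5,0,9,10,6,-4]
a[mid]=-2>-7: swap a[1],a[4]; hi=3 → [-7,-1,-6,2,-2,3,-5,0,9,10,6,-4]
a[mid]=-1>-7: swap a[1],a[3]; hi=2 → [-7,2,-6,-1,-2,3,-5,0,9,10,6,-4]
a[mid]=2>-7: swap a[1],a[2]; hi=1 → [-7,-6,2,-1,-2,3,-5,0,9,10,6,-4]
a[mid]=-6>-7: swap a[1],a[1]; hi=0 → [-7,-6,2,-1,-2,3,-5,0,9,10,6,-4]
end: lo=0, hi=0; a = [-7,-6,2,-1,-2,3,-5,0,9,10,6,-4]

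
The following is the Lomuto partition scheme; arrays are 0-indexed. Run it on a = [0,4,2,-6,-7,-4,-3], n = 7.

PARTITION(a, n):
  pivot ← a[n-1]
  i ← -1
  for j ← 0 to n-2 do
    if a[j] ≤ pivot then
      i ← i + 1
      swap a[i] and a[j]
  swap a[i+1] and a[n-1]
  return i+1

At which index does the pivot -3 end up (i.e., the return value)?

3

pivot = a[6] = -3; i = -1
j=0: a[0]=0 > -3 → no swap
j=1: a[1]=4 > -3 → no swap
j=2: a[2]=2 > -3 → no swap
j=3: a[3]=-6 ≤ -3 → i=0, swap a[0],a[3] → [-6,4,2,0,-7,-4,-3]
j=4: a[4]=-7 ≤ -3 → i=1, swap a[1],a[4] → [-6,-7,2,0,4,-4,-3]
j=5: a[5]=-4 ≤ -3 → i=2, swap a[2],a[5] → [-6,-7,-4,0,4,2,-3]
final swap a[3],a[6] → [-6,-7,-4,-3,4,2,0]; return 3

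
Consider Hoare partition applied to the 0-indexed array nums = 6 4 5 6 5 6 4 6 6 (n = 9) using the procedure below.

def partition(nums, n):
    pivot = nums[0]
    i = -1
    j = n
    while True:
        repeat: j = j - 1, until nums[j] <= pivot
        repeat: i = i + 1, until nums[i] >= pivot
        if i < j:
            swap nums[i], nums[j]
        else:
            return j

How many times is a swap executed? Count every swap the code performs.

3

pivot = nums[0] = 6; i = -1, j = 9
j→8 (nums[8]=6≤6), i→0 (nums[0]=6≥6); i<j, swap → 6 4 5 6 5 6 4 6 6
j→7 (nums[7]=6≤6), i→3 (nums[3]=6≥6); i<j, swap → 6 4 5 6 5 6 4 6 6
j→6 (nums[6]=4≤6), i→5 (nums[5]=6≥6); i<j, swap → 6 4 5 6 5 4 6 6 6
j→5, i→6; i≥j, return j=5. nums = 6 4 5 6 5 4 6 6 6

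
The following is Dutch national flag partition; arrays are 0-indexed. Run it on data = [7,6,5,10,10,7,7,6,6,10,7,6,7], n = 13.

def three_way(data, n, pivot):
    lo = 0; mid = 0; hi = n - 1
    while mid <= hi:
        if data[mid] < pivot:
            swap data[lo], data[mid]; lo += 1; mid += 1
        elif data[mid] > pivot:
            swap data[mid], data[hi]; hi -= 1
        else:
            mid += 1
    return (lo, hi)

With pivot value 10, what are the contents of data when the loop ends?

[7,6,5,7,7,6,6,7,6,7,10,10,10]

pivot = 10; lo=0, mid=0, hi=12
data[mid]=7<10: swap data[0],data[0]; lo=1,mid=1 → [7,6,5,10,10,7,7,6,6,10,7,6,7]
data[mid]=6<10: swap data[1],data[1]; lo=2,mid=2 → [7,6,5,10,10,7,7,6,6,10,7,6,7]
data[mid]=5<10: swap data[2],data[2]; lo=3,mid=3 → [7,6,5,10,10,7,7,6,6,10,7,6,7]
data[mid]=10=10: mid=4
data[mid]=10=10: mid=5
data[mid]=7<10: swap data[3],data[5]; lo=4,mid=6 → [7,6,5,7,10,10,7,6,6,10,7,6,7]
data[mid]=7<10: swap data[4],data[6]; lo=5,mid=7 → [7,6,5,7,7,10,10,6,6,10,7,6,7]
data[mid]=6<10: swap data[5],data[7]; lo=6,mid=8 → [7,6,5,7,7,6,10,10,6,10,7,6,7]
data[mid]=6<10: swap data[6],data[8]; lo=7,mid=9 → [7,6,5,7,7,6,6,10,10,10,7,6,7]
data[mid]=10=10: mid=10
data[mid]=7<10: swap data[7],data[10]; lo=8,mid=11 → [7,6,5,7,7,6,6,7,10,10,10,6,7]
data[mid]=6<10: swap data[8],data[11]; lo=9,mid=12 → [7,6,5,7,7,6,6,7,6,10,10,10,7]
data[mid]=7<10: swap data[9],data[12]; lo=10,mid=13 → [7,6,5,7,7,6,6,7,6,7,10,10,10]
end: lo=10, hi=12; data = [7,6,5,7,7,6,6,7,6,7,10,10,10]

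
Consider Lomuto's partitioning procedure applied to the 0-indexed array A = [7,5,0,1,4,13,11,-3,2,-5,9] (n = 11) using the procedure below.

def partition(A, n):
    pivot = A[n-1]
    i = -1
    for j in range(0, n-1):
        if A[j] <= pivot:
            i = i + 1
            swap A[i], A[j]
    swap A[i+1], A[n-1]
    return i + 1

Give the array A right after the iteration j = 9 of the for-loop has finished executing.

[7,5,0,1,4,-3,2,-5,11,13,9]

pivot=9, i=-1
j=0: 7≤9, i=0, swap(0,0) ⇒ [7,5,0,1,4,13,11,-3,2,-5,9]
j=1: 5≤9, i=1, swap(1,1) ⇒ [7,5,0,1,4,13,11,-3,2,-5,9]
j=2: 0≤9, i=2, swap(2,2) ⇒ [7,5,0,1,4,13,11,-3,2,-5,9]
j=3: 1≤9, i=3, swap(3,3) ⇒ [7,5,0,1,4,13,11,-3,2,-5,9]
j=4: 4≤9, i=4, swap(4,4) ⇒ [7,5,0,1,4,13,11,-3,2,-5,9]
j=5: 13>9, skip
j=6: 11>9, skip
j=7: -3≤9, i=5, swap(5,7) ⇒ [7,5,0,1,4,-3,11,13,2,-5,9]
j=8: 2≤9, i=6, swap(6,8) ⇒ [7,5,0,1,4,-3,2,13,11,-5,9]
j=9: -5≤9, i=7, swap(7,9) ⇒ [7,5,0,1,4,-3,2,-5,11,13,9]
(after j=9) A = [7,5,0,1,4,-3,2,-5,11,13,9]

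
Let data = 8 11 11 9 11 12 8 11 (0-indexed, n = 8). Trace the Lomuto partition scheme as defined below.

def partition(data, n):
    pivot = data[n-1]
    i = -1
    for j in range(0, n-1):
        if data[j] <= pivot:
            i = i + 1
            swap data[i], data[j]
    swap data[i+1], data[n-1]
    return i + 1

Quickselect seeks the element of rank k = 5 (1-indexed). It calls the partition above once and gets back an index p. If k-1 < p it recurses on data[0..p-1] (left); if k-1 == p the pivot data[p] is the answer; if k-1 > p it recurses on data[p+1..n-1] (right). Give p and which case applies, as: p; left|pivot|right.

6; left

pivot = data[7] = 11; i = -1
j=0: data[0]=8 ≤ 11 → i=0, swap data[0],data[0] (no change) → 8 11 11 9 11 12 8 11
j=1: data[1]=11 ≤ 11 → i=1, swap data[1],data[1] (no change) → 8 11 11 9 11 12 8 11
j=2: data[2]=11 ≤ 11 → i=2, swap data[2],data[2] (no change) → 8 11 11 9 11 12 8 11
j=3: data[3]=9 ≤ 11 → i=3, swap data[3],data[3] (no change) → 8 11 11 9 11 12 8 11
j=4: data[4]=11 ≤ 11 → i=4, swap data[4],data[4] (no change) → 8 11 11 9 11 12 8 11
j=5: data[5]=12 > 11 → no swap
j=6: data[6]=8 ≤ 11 → i=5, swap data[5],data[6] → 8 11 11 9 11 8 12 11
final swap data[6],data[7] → 8 11 11 9 11 8 11 12; return 6
p = 6; k-1 = 4 < 6 ⇒ left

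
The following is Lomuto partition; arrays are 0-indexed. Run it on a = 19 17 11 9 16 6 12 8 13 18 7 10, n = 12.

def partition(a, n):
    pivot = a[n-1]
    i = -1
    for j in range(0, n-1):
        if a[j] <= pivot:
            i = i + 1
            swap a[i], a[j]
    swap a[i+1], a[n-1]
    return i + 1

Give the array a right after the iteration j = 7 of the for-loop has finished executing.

pivot=10, i=-1
j=0: 19>10, skip
j=1: 17>10, skip
j=2: 11>10, skip
j=3: 9≤10, i=0, swap(0,3) ⇒ 9 17 11 19 16 6 12 8 13 18 7 10
j=4: 16>10, skip
j=5: 6≤10, i=1, swap(1,5) ⇒ 9 6 11 19 16 17 12 8 13 18 7 10
j=6: 12>10, skip
j=7: 8≤10, i=2, swap(2,7) ⇒ 9 6 8 19 16 17 12 11 13 18 7 10
(after j=7) a = 9 6 8 19 16 17 12 11 13 18 7 10

9 6 8 19 16 17 12 11 13 18 7 10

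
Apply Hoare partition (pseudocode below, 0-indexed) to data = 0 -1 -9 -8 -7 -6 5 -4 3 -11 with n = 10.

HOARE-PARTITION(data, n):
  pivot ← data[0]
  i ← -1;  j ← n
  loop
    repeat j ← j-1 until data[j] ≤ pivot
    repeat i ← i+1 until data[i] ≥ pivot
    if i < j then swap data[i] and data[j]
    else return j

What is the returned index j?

6

pivot=0
j stops at 9 (-11), i stops at 0 (0); swap ⇒ -11 -1 -9 -8 -7 -6 5 -4 3 0
j stops at 7 (-4), i stops at 6 (5); swap ⇒ -11 -1 -9 -8 -7 -6 -4 5 3 0
j stops at 6, i stops at 7; i≥j ⇒ return 6. data=-11 -1 -9 -8 -7 -6 -4 5 3 0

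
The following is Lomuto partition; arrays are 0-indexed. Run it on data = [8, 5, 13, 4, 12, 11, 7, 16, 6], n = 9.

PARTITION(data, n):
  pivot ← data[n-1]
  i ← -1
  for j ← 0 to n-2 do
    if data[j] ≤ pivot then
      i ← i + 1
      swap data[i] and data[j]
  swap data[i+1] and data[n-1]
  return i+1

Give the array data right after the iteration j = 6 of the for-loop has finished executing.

[5, 4, 13, 8, 12, 11, 7, 16, 6]

pivot=6, i=-1
j=0: 8>6, skip
j=1: 5≤6, i=0, swap(0,1) ⇒ [5, 8, 13, 4, 12, 11, 7, 16, 6]
j=2: 13>6, skip
j=3: 4≤6, i=1, swap(1,3) ⇒ [5, 4, 13, 8, 12, 11, 7, 16, 6]
j=4: 12>6, skip
j=5: 11>6, skip
j=6: 7>6, skip
(after j=6) data = [5, 4, 13, 8, 12, 11, 7, 16, 6]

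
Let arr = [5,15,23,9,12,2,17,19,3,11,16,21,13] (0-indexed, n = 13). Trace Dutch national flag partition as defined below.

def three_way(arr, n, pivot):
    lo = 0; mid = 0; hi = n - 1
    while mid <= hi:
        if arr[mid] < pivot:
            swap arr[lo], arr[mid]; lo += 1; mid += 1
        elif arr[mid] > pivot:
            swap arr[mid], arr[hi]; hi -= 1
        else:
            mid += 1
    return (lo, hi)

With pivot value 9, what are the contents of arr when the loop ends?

pivot = 9; lo=0, mid=0, hi=12
arr[mid]=5<9: swap arr[0],arr[0]; lo=1,mid=1 → [5,15,23,9,12,2,17,19,3,11,16,21,13]
arr[mid]=15>9: swap arr[1],arr[12]; hi=11 → [5,13,23,9,12,2,17,19,3,11,16,21,15]
arr[mid]=13>9: swap arr[1],arr[11]; hi=10 → [5,21,23,9,12,2,17,19,3,11,16,13,15]
arr[mid]=21>9: swap arr[1],arr[10]; hi=9 → [5,16,23,9,12,2,17,19,3,11,21,13,15]
arr[mid]=16>9: swap arr[1],arr[9]; hi=8 → [5,11,23,9,12,2,17,19,3,16,21,13,15]
arr[mid]=11>9: swap arr[1],arr[8]; hi=7 → [5,3,23,9,12,2,17,19,11,16,21,13,15]
arr[mid]=3<9: swap arr[1],arr[1]; lo=2,mid=2 → [5,3,23,9,12,2,17,19,11,16,21,13,15]
arr[mid]=23>9: swap arr[2],arr[7]; hi=6 → [5,3,19,9,12,2,17,23,11,16,21,13,15]
arr[mid]=19>9: swap arr[2],arr[6]; hi=5 → [5,3,17,9,12,2,19,23,11,16,21,13,15]
arr[mid]=17>9: swap arr[2],arr[5]; hi=4 → [5,3,2,9,12,17,19,23,11,16,21,13,15]
arr[mid]=2<9: swap arr[2],arr[2]; lo=3,mid=3 → [5,3,2,9,12,17,19,23,11,16,21,13,15]
arr[mid]=9=9: mid=4
arr[mid]=12>9: swap arr[4],arr[4]; hi=3 → [5,3,2,9,12,17,19,23,11,16,21,13,15]
end: lo=3, hi=3; arr = [5,3,2,9,12,17,19,23,11,16,21,13,15]

[5,3,2,9,12,17,19,23,11,16,21,13,15]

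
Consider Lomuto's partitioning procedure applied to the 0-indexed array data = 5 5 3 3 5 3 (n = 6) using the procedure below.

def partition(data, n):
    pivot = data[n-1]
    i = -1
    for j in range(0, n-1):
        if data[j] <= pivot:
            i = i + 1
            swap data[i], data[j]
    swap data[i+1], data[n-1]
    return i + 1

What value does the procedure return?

2

pivot=3, i=-1
j=0: 5>3, skip
j=1: 5>3, skip
j=2: 3≤3, i=0, swap(0,2) ⇒ 3 5 5 3 5 3
j=3: 3≤3, i=1, swap(1,3) ⇒ 3 3 5 5 5 3
j=4: 5>3, skip
swap(2,5) ⇒ 3 3 3 5 5 5; return 2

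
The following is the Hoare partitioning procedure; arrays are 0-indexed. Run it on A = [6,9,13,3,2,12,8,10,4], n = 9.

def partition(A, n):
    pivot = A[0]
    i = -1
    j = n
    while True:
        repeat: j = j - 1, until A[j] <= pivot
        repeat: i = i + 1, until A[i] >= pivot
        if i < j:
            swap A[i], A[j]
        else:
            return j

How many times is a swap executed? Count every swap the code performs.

3

pivot=6
j stops at 8 (4), i stops at 0 (6); swap ⇒ [4,9,13,3,2,12,8,10,6]
j stops at 4 (2), i stops at 1 (9); swap ⇒ [4,2,13,3,9,12,8,10,6]
j stops at 3 (3), i stops at 2 (13); swap ⇒ [4,2,3,13,9,12,8,10,6]
j stops at 2, i stops at 3; i≥j ⇒ return 2. A=[4,2,3,13,9,12,8,10,6]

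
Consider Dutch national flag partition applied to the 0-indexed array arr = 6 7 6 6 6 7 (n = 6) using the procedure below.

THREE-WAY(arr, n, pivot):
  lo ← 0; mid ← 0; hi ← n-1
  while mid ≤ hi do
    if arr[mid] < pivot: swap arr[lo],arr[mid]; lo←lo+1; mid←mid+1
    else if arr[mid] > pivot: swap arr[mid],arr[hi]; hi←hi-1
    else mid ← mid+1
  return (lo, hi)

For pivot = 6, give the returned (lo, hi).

(0, 3)

pivot = 6; lo=0, mid=0, hi=5
arr[mid]=6=6: mid=1
arr[mid]=7>6: swap arr[1],arr[5]; hi=4 → 6 7 6 6 6 7
arr[mid]=7>6: swap arr[1],arr[4]; hi=3 → 6 6 6 6 7 7
arr[mid]=6=6: mid=2
arr[mid]=6=6: mid=3
arr[mid]=6=6: mid=4
end: lo=0, hi=3; arr = 6 6 6 6 7 7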